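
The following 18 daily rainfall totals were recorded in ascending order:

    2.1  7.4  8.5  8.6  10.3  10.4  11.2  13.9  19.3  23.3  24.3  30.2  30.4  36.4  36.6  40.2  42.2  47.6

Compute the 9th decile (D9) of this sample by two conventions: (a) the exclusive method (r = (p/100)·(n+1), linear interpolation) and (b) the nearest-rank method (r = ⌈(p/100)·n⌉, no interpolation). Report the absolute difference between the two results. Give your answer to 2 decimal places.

n = 18.
(a) r = 17.1; between ranks 17 (42.2) and 18 (47.6): 42.74.
(b) the nearest-rank method: rank 17 → 42.2.
|42.74 − 42.2| = 0.54.

0.54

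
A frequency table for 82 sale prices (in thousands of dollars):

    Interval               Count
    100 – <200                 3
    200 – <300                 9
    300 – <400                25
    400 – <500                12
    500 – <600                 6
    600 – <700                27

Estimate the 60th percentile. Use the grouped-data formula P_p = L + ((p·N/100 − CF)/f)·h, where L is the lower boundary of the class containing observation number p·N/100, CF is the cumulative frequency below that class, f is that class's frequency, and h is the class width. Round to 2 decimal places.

503.33

N = 82; target position k = 60/100 · 82 = 49.2.
Cumulative frequencies: 3, 12, 37, 49, 55, 82.
Observation 49.2 falls in the class 500 – <600.
L = 500, CF = 49, f = 6, h = 100.
P60 = 500 + ((49.2 − 49)/6)·100 = 500 + 3.33333 = 503.333.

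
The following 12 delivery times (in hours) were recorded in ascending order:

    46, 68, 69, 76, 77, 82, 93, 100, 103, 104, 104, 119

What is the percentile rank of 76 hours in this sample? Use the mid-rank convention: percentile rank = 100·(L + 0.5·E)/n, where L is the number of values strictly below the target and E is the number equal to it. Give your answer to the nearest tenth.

Count below 76: L = 3; count equal: E = 1; n = 12.
Percentile rank = 100·(3 + 0.5·1)/12 = 100·3.5/12 = 29.17.

29.2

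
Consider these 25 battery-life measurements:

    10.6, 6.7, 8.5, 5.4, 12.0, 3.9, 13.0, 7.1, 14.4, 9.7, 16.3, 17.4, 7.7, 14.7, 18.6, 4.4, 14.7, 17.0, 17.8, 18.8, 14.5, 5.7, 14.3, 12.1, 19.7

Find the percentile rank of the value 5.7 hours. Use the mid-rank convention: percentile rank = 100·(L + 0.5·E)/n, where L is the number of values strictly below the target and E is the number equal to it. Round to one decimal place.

14.0

Sorted: 3.9, 4.4, 5.4, 5.7, 6.7, 7.1, 7.7, 8.5, 9.7, 10.6, 12.0, 12.1, 13.0, 14.3, 14.4, 14.5, 14.7, 14.7, 16.3, 17.0, 17.4, 17.8, 18.6, 18.8, 19.7.
Count below 5.7: L = 3; count equal: E = 1; n = 25.
Percentile rank = 100·(3 + 0.5·1)/25 = 100·3.5/25 = 14.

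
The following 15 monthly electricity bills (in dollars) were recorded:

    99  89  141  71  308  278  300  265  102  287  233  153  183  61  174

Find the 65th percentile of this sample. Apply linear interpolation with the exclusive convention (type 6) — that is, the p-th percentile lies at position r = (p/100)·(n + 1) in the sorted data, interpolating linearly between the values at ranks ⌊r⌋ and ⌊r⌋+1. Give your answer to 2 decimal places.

Sorted: 61, 71, 89, 99, 102, 141, 153, 174, 183, 233, 265, 278, 287, 300, 308.
n = 15.
r = (65/100)·(15 + 1) = 10.4.
Rank 10 is 233 and rank 11 is 265.
Interpolate: 233 + 0.4·(265 − 233) = 233 + 0.4·32 = 245.8.

245.80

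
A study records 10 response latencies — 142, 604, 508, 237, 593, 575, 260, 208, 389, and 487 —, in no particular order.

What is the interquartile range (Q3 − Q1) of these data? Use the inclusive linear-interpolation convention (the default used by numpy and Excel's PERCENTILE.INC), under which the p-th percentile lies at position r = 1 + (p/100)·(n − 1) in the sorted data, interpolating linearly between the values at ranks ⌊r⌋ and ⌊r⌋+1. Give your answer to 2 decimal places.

315.50

Sorted: 142, 208, 237, 260, 389, 487, 508, 575, 593, 604.
n = 10.
P25: r = 3.25; ranks 3–4 are 237, 260; interpolating gives 242.75.
P75: r = 7.75; ranks 7–8 are 508, 575; interpolating gives 558.25.
Difference: 558.25 − 242.75 = 315.5.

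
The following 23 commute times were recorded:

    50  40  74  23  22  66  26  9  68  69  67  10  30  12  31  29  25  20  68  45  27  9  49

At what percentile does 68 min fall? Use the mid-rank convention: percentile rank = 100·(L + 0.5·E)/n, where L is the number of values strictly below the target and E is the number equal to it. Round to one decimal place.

87.0

Sorted: 9, 9, 10, 12, 20, 22, 23, 25, 26, 27, 29, 30, 31, 40, 45, 49, 50, 66, 67, 68, 68, 69, 74.
Count below 68: L = 19; count equal: E = 2; n = 23.
Percentile rank = 100·(19 + 0.5·2)/23 = 100·20/23 = 86.96.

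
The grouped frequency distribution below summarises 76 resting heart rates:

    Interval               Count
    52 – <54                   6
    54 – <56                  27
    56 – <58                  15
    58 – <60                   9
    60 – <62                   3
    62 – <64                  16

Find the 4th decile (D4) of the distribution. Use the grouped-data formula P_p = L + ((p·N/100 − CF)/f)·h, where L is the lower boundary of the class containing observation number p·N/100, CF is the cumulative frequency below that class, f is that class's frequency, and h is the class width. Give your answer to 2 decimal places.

N = 76; target position k = 40/100 · 76 = 30.4.
Cumulative frequencies: 6, 33, 48, 57, 60, 76.
Observation 30.4 falls in the class 54 – <56.
L = 54, CF = 6, f = 27, h = 2.
P40 = 54 + ((30.4 − 6)/27)·2 = 54 + 1.80741 = 55.8074.

55.81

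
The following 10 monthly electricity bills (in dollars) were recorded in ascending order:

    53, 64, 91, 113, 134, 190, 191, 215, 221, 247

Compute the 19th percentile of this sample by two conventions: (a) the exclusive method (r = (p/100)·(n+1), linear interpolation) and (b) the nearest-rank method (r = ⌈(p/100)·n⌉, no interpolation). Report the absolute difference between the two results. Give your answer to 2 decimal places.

n = 10.
(a) r = 2.09; between ranks 2 (64) and 3 (91): 66.43.
(b) the nearest-rank method: rank 2 → 64.
|66.43 − 64| = 2.43.

2.43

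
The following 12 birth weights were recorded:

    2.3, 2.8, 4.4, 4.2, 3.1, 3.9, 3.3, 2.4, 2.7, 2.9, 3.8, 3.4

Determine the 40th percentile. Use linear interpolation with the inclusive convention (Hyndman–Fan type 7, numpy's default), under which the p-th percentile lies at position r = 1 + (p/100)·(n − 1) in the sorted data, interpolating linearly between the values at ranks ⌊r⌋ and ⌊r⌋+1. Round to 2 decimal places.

2.98

Sorted: 2.3, 2.4, 2.7, 2.8, 2.9, 3.1, 3.3, 3.4, 3.8, 3.9, 4.2, 4.4.
n = 12.
r = 1 + (40/100)·(12 − 1) = 1 + 4.4 = 5.4.
Rank 5 is 2.9 and rank 6 is 3.1.
Interpolate: 2.9 + 0.4·(3.1 − 2.9) = 2.9 + 0.4·0.2 = 2.98.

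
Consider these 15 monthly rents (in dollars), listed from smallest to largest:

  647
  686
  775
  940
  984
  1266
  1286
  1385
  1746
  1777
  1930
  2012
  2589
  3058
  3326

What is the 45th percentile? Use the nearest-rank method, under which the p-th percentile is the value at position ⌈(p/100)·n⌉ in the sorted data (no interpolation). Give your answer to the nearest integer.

n = 15.
Position = ⌈45/100 · 15⌉ = ⌈6.75⌉ = 7.
The value at rank 7 is 1286.

1286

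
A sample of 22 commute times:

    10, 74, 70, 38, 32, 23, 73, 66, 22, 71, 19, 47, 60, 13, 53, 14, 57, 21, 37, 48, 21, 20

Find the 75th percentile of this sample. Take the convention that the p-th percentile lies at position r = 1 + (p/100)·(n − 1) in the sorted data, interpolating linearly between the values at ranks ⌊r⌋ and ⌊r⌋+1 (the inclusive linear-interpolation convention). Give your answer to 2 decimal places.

59.25

Sorted: 10, 13, 14, 19, 20, 21, 21, 22, 23, 32, 37, 38, 47, 48, 53, 57, 60, 66, 70, 71, 73, 74.
n = 22.
r = 1 + (75/100)·(22 − 1) = 1 + 15.75 = 16.75.
Rank 16 is 57 and rank 17 is 60.
Interpolate: 57 + 0.75·(60 − 57) = 57 + 0.75·3 = 59.25.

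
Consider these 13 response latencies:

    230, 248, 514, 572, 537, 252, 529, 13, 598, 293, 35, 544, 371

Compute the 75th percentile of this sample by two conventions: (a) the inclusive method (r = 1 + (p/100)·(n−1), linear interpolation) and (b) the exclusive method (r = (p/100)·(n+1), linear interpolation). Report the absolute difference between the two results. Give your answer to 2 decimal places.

3.50

Sorted: 13, 35, 230, 248, 252, 293, 371, 514, 529, 537, 544, 572, 598.
n = 13.
(a) r = 10 → value at rank 10 = 537.
(b) r = 10.5; between ranks 10 (537) and 11 (544): 540.5.
|537 − 540.5| = 3.5.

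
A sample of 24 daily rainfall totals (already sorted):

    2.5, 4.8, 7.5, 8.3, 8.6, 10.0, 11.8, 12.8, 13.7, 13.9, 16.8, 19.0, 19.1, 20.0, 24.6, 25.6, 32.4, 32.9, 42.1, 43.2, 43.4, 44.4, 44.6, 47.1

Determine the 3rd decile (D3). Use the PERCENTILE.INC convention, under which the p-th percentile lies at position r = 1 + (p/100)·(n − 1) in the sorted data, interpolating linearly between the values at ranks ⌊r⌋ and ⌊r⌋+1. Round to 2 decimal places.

n = 24.
r = 1 + (30/100)·(24 − 1) = 1 + 6.9 = 7.9.
Rank 7 is 11.8 and rank 8 is 12.8.
Interpolate: 11.8 + 0.9·(12.8 − 11.8) = 11.8 + 0.9·1 = 12.7.

12.70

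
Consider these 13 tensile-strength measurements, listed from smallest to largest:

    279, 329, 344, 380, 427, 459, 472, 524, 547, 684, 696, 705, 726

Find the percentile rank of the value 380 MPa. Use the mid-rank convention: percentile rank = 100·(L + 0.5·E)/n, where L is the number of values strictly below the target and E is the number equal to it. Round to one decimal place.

Count below 380: L = 3; count equal: E = 1; n = 13.
Percentile rank = 100·(3 + 0.5·1)/13 = 100·3.5/13 = 26.92.

26.9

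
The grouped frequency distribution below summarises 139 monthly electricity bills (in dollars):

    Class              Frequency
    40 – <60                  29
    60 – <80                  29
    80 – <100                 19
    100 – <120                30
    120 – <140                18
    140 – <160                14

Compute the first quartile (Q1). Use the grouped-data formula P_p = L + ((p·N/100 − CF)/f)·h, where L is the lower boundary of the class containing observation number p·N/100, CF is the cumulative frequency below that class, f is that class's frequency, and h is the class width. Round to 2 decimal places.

N = 139; target position k = 25/100 · 139 = 34.75.
Cumulative frequencies: 29, 58, 77, 107, 125, 139.
Observation 34.75 falls in the class 60 – <80.
L = 60, CF = 29, f = 29, h = 20.
P25 = 60 + ((34.75 − 29)/29)·20 = 60 + 3.96552 = 63.9655.

63.97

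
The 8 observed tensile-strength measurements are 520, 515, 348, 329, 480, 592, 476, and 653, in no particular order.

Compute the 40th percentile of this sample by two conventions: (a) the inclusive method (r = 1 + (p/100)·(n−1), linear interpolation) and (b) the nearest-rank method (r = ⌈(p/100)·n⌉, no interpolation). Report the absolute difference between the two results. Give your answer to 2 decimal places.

0.80

Sorted: 329, 348, 476, 480, 515, 520, 592, 653.
n = 8.
(a) r = 3.8; between ranks 3 (476) and 4 (480): 479.2.
(b) the nearest-rank method: rank 4 → 480.
|479.2 − 480| = 0.8.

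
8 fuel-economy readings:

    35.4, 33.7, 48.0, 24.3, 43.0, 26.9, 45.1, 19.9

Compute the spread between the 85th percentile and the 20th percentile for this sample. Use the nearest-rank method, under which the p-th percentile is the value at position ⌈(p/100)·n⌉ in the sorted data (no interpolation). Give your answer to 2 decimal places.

Sorted: 19.9, 24.3, 26.9, 33.7, 35.4, 43.0, 45.1, 48.0.
n = 8.
P20: rank ⌈20/100·8⌉ = 2 → 24.3.
P85: rank ⌈85/100·8⌉ = 7 → 45.1.
Difference: 45.1 − 24.3 = 20.8.

20.80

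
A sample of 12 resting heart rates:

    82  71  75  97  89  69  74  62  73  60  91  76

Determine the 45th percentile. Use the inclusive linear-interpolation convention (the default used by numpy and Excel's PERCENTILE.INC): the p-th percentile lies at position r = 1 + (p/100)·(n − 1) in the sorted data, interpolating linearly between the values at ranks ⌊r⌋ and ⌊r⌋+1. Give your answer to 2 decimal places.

73.95

Sorted: 60, 62, 69, 71, 73, 74, 75, 76, 82, 89, 91, 97.
n = 12.
r = 1 + (45/100)·(12 − 1) = 1 + 4.95 = 5.95.
Rank 5 is 73 and rank 6 is 74.
Interpolate: 73 + 0.95·(74 − 73) = 73 + 0.95·1 = 73.95.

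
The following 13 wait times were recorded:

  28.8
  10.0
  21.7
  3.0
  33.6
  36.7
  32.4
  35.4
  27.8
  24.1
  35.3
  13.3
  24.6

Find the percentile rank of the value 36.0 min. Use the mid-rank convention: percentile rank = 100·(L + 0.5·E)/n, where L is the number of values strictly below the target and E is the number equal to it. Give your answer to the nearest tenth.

Sorted: 3.0, 10.0, 13.3, 21.7, 24.1, 24.6, 27.8, 28.8, 32.4, 33.6, 35.3, 35.4, 36.7.
Count below 36.0: L = 12; count equal: E = 0; n = 13.
Percentile rank = 100·(12 + 0.5·0)/13 = 100·12/13 = 92.31.

92.3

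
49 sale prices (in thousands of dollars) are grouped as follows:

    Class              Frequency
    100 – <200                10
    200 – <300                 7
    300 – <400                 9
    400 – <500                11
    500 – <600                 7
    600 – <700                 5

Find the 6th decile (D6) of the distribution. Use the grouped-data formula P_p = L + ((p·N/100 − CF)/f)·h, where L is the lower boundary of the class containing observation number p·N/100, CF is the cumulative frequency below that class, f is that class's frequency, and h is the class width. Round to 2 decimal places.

430.91

N = 49; target position k = 60/100 · 49 = 29.4.
Cumulative frequencies: 10, 17, 26, 37, 44, 49.
Observation 29.4 falls in the class 400 – <500.
L = 400, CF = 26, f = 11, h = 100.
P60 = 400 + ((29.4 − 26)/11)·100 = 400 + 30.9091 = 430.909.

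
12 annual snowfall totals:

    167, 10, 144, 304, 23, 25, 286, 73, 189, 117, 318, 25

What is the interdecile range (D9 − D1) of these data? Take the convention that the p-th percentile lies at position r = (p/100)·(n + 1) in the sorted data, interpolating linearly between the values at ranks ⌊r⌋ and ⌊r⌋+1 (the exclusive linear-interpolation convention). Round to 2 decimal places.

Sorted: 10, 23, 25, 25, 73, 117, 144, 167, 189, 286, 304, 318.
n = 12.
P10: r = 1.3; ranks 1–2 are 10, 23; interpolating gives 13.9.
P90: r = 11.7; ranks 11–12 are 304, 318; interpolating gives 313.8.
Difference: 313.8 − 13.9 = 299.9.

299.90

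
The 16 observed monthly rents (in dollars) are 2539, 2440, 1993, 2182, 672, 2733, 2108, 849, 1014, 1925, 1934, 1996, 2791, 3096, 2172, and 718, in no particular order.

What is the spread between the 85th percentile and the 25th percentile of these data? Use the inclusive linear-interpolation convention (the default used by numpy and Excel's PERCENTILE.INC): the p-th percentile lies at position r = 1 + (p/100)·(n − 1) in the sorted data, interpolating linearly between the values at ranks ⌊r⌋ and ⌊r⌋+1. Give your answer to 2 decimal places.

987.25

Sorted: 672, 718, 849, 1014, 1925, 1934, 1993, 1996, 2108, 2172, 2182, 2440, 2539, 2733, 2791, 3096.
n = 16.
P25: r = 4.75; ranks 4–5 are 1014, 1925; interpolating gives 1697.25.
P85: r = 13.75; ranks 13–14 are 2539, 2733; interpolating gives 2684.5.
Difference: 2684.5 − 1697.25 = 987.25.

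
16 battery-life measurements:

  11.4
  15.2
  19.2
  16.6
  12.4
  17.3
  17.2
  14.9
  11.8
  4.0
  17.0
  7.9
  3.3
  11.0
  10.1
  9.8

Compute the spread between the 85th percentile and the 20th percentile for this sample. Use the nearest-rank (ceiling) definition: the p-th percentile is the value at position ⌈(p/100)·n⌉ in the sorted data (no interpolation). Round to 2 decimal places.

7.40

Sorted: 3.3, 4.0, 7.9, 9.8, 10.1, 11.0, 11.4, 11.8, 12.4, 14.9, 15.2, 16.6, 17.0, 17.2, 17.3, 19.2.
n = 16.
P20: rank ⌈20/100·16⌉ = 4 → 9.8.
P85: rank ⌈85/100·16⌉ = 14 → 17.2.
Difference: 17.2 − 9.8 = 7.4.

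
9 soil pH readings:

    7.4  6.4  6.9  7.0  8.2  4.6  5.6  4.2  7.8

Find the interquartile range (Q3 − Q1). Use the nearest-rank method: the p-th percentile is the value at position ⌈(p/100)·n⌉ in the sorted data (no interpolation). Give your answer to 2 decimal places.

Sorted: 4.2, 4.6, 5.6, 6.4, 6.9, 7.0, 7.4, 7.8, 8.2.
n = 9.
P25: rank ⌈25/100·9⌉ = 3 → 5.6.
P75: rank ⌈75/100·9⌉ = 7 → 7.4.
Difference: 7.4 − 5.6 = 1.8.

1.80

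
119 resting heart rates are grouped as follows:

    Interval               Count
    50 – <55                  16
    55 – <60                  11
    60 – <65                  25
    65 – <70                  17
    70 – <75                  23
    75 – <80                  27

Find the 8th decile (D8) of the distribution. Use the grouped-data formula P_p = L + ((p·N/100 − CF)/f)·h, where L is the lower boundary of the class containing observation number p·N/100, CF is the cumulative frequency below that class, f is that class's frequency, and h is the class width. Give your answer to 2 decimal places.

75.59

N = 119; target position k = 80/100 · 119 = 95.2.
Cumulative frequencies: 16, 27, 52, 69, 92, 119.
Observation 95.2 falls in the class 75 – <80.
L = 75, CF = 92, f = 27, h = 5.
P80 = 75 + ((95.2 − 92)/27)·5 = 75 + 0.592593 = 75.5926.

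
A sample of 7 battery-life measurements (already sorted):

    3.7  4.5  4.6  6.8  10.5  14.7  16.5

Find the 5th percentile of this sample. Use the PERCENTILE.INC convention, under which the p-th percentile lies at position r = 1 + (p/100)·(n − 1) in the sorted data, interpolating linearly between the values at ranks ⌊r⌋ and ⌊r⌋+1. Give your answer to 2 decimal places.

n = 7.
r = 1 + (5/100)·(7 − 1) = 1 + 0.3 = 1.3.
Rank 1 is 3.7 and rank 2 is 4.5.
Interpolate: 3.7 + 0.3·(4.5 − 3.7) = 3.7 + 0.3·0.8 = 3.94.

3.94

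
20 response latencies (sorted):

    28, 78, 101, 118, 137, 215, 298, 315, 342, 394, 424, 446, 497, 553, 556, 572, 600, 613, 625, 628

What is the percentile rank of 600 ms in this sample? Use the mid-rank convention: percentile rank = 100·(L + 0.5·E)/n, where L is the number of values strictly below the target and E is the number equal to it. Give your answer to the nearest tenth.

82.5

Count below 600: L = 16; count equal: E = 1; n = 20.
Percentile rank = 100·(16 + 0.5·1)/20 = 100·16.5/20 = 82.5.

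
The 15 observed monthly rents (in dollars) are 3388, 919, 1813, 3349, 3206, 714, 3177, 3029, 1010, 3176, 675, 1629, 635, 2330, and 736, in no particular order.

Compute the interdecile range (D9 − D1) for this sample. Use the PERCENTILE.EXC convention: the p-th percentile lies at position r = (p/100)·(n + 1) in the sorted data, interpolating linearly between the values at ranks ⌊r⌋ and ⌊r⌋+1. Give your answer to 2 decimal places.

Sorted: 635, 675, 714, 736, 919, 1010, 1629, 1813, 2330, 3029, 3176, 3177, 3206, 3349, 3388.
n = 15.
P10: r = 1.6; ranks 1–2 are 635, 675; interpolating gives 659.
P90: r = 14.4; ranks 14–15 are 3349, 3388; interpolating gives 3364.6.
Difference: 3364.6 − 659 = 2705.6.

2705.60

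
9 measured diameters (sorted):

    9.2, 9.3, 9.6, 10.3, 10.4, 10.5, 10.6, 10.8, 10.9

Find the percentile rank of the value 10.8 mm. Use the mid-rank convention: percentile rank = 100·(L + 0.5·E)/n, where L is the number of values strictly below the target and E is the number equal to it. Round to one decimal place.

83.3

Count below 10.8: L = 7; count equal: E = 1; n = 9.
Percentile rank = 100·(7 + 0.5·1)/9 = 100·7.5/9 = 83.33.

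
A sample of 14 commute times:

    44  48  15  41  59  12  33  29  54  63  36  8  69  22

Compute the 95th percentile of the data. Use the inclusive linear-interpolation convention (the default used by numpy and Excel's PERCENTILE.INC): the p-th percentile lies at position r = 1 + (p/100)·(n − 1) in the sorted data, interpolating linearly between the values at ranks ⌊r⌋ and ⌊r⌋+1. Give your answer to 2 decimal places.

65.10

Sorted: 8, 12, 15, 22, 29, 33, 36, 41, 44, 48, 54, 59, 63, 69.
n = 14.
r = 1 + (95/100)·(14 − 1) = 1 + 12.35 = 13.35.
Rank 13 is 63 and rank 14 is 69.
Interpolate: 63 + 0.35·(69 − 63) = 63 + 0.35·6 = 65.1.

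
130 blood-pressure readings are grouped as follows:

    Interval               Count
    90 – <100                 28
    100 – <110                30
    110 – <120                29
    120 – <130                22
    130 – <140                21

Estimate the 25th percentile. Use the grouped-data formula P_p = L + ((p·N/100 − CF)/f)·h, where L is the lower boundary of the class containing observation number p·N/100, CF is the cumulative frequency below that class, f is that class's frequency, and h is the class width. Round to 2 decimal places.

N = 130; target position k = 25/100 · 130 = 32.5.
Cumulative frequencies: 28, 58, 87, 109, 130.
Observation 32.5 falls in the class 100 – <110.
L = 100, CF = 28, f = 30, h = 10.
P25 = 100 + ((32.5 − 28)/30)·10 = 100 + 1.5 = 101.5.

101.50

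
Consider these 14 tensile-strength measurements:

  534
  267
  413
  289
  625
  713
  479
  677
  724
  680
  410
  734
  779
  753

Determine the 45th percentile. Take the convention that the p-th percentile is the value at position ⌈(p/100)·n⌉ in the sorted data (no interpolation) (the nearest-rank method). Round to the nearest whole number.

625

Sorted: 267, 289, 410, 413, 479, 534, 625, 677, 680, 713, 724, 734, 753, 779.
n = 14.
Position = ⌈45/100 · 14⌉ = ⌈6.3⌉ = 7.
The value at rank 7 is 625.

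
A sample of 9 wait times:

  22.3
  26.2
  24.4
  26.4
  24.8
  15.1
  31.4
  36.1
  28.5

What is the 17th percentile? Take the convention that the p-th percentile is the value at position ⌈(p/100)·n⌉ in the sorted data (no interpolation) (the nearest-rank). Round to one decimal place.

22.3

Sorted: 15.1, 22.3, 24.4, 24.8, 26.2, 26.4, 28.5, 31.4, 36.1.
n = 9.
Position = ⌈17/100 · 9⌉ = ⌈1.53⌉ = 2.
The value at rank 2 is 22.3.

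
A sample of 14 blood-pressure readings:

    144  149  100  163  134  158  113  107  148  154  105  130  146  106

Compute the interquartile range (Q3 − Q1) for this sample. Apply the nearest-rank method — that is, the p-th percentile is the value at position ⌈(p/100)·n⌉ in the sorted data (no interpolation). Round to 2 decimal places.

Sorted: 100, 105, 106, 107, 113, 130, 134, 144, 146, 148, 149, 154, 158, 163.
n = 14.
P25: rank ⌈25/100·14⌉ = 4 → 107.
P75: rank ⌈75/100·14⌉ = 11 → 149.
Difference: 149 − 107 = 42.

42.00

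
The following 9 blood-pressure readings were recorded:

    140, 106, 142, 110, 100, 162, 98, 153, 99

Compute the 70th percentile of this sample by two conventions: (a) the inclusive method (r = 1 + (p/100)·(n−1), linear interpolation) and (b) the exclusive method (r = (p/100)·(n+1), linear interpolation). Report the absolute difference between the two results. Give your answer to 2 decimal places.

0.80

Sorted: 98, 99, 100, 106, 110, 140, 142, 153, 162.
n = 9.
(a) r = 6.6; between ranks 6 (140) and 7 (142): 141.2.
(b) r = 7 → value at rank 7 = 142.
|141.2 − 142| = 0.8.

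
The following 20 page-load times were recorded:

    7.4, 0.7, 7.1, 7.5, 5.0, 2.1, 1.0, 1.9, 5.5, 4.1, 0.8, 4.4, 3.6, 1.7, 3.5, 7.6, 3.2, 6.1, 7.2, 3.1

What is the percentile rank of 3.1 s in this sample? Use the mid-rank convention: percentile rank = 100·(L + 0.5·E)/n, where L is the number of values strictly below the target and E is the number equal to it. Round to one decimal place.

32.5

Sorted: 0.7, 0.8, 1.0, 1.7, 1.9, 2.1, 3.1, 3.2, 3.5, 3.6, 4.1, 4.4, 5.0, 5.5, 6.1, 7.1, 7.2, 7.4, 7.5, 7.6.
Count below 3.1: L = 6; count equal: E = 1; n = 20.
Percentile rank = 100·(6 + 0.5·1)/20 = 100·6.5/20 = 32.5.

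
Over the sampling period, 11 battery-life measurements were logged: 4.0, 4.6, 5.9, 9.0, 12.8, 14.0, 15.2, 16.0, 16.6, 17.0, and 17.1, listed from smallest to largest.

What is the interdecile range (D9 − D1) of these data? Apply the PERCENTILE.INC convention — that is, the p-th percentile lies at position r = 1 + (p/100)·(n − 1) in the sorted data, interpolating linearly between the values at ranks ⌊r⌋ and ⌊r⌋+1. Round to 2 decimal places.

n = 11.
P10: r = 2 (integer) → 4.6.
P90: r = 10 (integer) → 17.
Difference: 17 − 4.6 = 12.4.

12.40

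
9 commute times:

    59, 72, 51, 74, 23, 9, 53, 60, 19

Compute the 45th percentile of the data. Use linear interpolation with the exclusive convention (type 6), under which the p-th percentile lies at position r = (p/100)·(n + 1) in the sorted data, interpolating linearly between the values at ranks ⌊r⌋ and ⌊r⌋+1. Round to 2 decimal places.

Sorted: 9, 19, 23, 51, 53, 59, 60, 72, 74.
n = 9.
r = (45/100)·(9 + 1) = 4.5.
Rank 4 is 51 and rank 5 is 53.
Interpolate: 51 + 0.5·(53 − 51) = 51 + 0.5·2 = 52.

52.00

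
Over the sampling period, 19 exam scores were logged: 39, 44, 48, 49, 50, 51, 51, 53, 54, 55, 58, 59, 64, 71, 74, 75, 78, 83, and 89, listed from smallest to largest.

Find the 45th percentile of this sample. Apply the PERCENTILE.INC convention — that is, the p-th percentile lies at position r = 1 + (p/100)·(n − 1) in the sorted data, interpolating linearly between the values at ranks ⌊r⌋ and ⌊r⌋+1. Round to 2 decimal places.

54.10

n = 19.
r = 1 + (45/100)·(19 − 1) = 1 + 8.1 = 9.1.
Rank 9 is 54 and rank 10 is 55.
Interpolate: 54 + 0.1·(55 − 54) = 54 + 0.1·1 = 54.1.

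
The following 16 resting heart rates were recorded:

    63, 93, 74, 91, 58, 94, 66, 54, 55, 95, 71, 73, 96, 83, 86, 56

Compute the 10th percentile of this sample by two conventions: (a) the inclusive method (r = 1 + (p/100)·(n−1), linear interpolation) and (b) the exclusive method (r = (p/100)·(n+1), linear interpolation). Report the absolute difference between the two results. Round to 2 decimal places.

Sorted: 54, 55, 56, 58, 63, 66, 71, 73, 74, 83, 86, 91, 93, 94, 95, 96.
n = 16.
(a) r = 2.5; between ranks 2 (55) and 3 (56): 55.5.
(b) r = 1.7; between ranks 1 (54) and 2 (55): 54.7.
|55.5 − 54.7| = 0.8.

0.80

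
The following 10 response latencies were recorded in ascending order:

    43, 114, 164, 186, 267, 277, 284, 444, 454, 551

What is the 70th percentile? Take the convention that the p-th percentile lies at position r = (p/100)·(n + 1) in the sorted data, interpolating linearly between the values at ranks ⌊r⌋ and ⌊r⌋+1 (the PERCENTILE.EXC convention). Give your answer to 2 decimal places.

n = 10.
r = (70/100)·(10 + 1) = 7.7.
Rank 7 is 284 and rank 8 is 444.
Interpolate: 284 + 0.7·(444 − 284) = 284 + 0.7·160 = 396.

396.00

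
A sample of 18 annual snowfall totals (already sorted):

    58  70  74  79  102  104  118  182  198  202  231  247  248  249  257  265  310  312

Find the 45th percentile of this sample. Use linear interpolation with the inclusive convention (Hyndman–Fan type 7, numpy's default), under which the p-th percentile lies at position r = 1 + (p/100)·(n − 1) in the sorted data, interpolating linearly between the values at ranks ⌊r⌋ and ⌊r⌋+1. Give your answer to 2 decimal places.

192.40

n = 18.
r = 1 + (45/100)·(18 − 1) = 1 + 7.65 = 8.65.
Rank 8 is 182 and rank 9 is 198.
Interpolate: 182 + 0.65·(198 − 182) = 182 + 0.65·16 = 192.4.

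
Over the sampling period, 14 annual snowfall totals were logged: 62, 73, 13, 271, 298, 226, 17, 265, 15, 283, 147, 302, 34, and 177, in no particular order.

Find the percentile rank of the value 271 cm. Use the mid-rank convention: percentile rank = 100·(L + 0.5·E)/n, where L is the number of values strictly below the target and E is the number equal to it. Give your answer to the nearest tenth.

75.0

Sorted: 13, 15, 17, 34, 62, 73, 147, 177, 226, 265, 271, 283, 298, 302.
Count below 271: L = 10; count equal: E = 1; n = 14.
Percentile rank = 100·(10 + 0.5·1)/14 = 100·10.5/14 = 75.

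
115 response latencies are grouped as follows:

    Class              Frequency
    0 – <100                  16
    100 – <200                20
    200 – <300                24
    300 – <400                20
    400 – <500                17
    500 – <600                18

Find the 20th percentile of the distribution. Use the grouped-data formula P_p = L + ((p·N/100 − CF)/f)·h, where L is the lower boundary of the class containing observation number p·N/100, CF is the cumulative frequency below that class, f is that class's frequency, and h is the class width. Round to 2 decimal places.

135.00

N = 115; target position k = 20/100 · 115 = 23.
Cumulative frequencies: 16, 36, 60, 80, 97, 115.
Observation 23 falls in the class 100 – <200.
L = 100, CF = 16, f = 20, h = 100.
P20 = 100 + ((23 − 16)/20)·100 = 100 + 35 = 135.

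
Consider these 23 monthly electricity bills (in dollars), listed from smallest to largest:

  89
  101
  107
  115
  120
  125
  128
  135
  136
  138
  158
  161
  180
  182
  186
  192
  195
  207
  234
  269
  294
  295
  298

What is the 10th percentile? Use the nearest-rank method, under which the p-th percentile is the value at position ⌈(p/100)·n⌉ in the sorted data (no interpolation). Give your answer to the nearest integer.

n = 23.
Position = ⌈10/100 · 23⌉ = ⌈2.3⌉ = 3.
The value at rank 3 is 107.

107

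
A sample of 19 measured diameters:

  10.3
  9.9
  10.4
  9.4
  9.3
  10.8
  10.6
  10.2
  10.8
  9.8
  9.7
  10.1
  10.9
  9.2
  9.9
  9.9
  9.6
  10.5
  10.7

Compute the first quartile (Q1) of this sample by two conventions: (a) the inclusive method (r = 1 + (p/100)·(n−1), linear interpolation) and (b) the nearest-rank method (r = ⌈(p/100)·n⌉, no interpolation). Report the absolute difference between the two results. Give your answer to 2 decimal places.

0.05

Sorted: 9.2, 9.3, 9.4, 9.6, 9.7, 9.8, 9.9, 9.9, 9.9, 10.1, 10.2, 10.3, 10.4, 10.5, 10.6, 10.7, 10.8, 10.8, 10.9.
n = 19.
(a) r = 5.5; between ranks 5 (9.7) and 6 (9.8): 9.75.
(b) the nearest-rank method: rank 5 → 9.7.
|9.75 − 9.7| = 0.05.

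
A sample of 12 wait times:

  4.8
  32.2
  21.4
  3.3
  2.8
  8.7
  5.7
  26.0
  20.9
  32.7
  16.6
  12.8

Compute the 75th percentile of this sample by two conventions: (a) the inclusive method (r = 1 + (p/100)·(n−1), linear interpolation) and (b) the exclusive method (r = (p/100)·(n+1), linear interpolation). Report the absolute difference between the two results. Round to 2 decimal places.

2.30

Sorted: 2.8, 3.3, 4.8, 5.7, 8.7, 12.8, 16.6, 20.9, 21.4, 26.0, 32.2, 32.7.
n = 12.
(a) r = 9.25; between ranks 9 (21.4) and 10 (26.0): 22.55.
(b) r = 9.75; between ranks 9 (21.4) and 10 (26.0): 24.85.
|22.55 − 24.85| = 2.3.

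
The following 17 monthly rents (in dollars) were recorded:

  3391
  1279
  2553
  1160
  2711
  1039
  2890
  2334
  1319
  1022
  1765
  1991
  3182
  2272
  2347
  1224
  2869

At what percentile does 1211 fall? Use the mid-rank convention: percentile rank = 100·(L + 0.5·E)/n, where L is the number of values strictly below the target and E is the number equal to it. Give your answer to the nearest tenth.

Sorted: 1022, 1039, 1160, 1224, 1279, 1319, 1765, 1991, 2272, 2334, 2347, 2553, 2711, 2869, 2890, 3182, 3391.
Count below 1211: L = 3; count equal: E = 0; n = 17.
Percentile rank = 100·(3 + 0.5·0)/17 = 100·3/17 = 17.65.

17.6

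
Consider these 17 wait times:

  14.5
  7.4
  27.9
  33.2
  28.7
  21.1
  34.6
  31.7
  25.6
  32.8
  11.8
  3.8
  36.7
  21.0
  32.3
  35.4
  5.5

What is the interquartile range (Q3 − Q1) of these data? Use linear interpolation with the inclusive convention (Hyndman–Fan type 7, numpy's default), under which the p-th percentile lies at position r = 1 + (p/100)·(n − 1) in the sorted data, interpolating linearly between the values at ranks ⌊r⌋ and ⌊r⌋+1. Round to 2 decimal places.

18.30

Sorted: 3.8, 5.5, 7.4, 11.8, 14.5, 21.0, 21.1, 25.6, 27.9, 28.7, 31.7, 32.3, 32.8, 33.2, 34.6, 35.4, 36.7.
n = 17.
P25: r = 5 (integer) → 14.5.
P75: r = 13 (integer) → 32.8.
Difference: 32.8 − 14.5 = 18.3.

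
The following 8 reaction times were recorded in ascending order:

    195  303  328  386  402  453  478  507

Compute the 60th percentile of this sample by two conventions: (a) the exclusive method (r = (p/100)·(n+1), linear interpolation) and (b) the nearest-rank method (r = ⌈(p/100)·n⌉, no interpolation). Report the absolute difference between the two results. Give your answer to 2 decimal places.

20.40

n = 8.
(a) r = 5.4; between ranks 5 (402) and 6 (453): 422.4.
(b) the nearest-rank method: rank 5 → 402.
|422.4 − 402| = 20.4.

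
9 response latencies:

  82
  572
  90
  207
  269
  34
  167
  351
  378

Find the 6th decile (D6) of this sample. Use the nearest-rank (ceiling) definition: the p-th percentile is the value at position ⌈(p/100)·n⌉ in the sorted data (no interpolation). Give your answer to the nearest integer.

Sorted: 34, 82, 90, 167, 207, 269, 351, 378, 572.
n = 9.
Position = ⌈60/100 · 9⌉ = ⌈5.4⌉ = 6.
The value at rank 6 is 269.

269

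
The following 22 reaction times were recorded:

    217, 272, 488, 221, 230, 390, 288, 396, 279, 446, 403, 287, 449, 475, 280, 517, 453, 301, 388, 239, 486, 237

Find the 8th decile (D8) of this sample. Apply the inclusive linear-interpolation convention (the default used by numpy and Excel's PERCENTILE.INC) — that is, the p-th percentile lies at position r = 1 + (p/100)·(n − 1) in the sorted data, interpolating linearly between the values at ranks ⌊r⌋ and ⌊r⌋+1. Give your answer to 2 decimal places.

452.20

Sorted: 217, 221, 230, 237, 239, 272, 279, 280, 287, 288, 301, 388, 390, 396, 403, 446, 449, 453, 475, 486, 488, 517.
n = 22.
r = 1 + (80/100)·(22 − 1) = 1 + 16.8 = 17.8.
Rank 17 is 449 and rank 18 is 453.
Interpolate: 449 + 0.8·(453 − 449) = 449 + 0.8·4 = 452.2.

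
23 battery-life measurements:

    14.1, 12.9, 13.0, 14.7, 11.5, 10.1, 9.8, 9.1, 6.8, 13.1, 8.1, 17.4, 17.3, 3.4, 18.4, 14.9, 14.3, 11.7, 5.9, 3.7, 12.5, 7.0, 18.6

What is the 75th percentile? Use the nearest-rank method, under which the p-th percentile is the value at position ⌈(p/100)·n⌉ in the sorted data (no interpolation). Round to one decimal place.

14.7

Sorted: 3.4, 3.7, 5.9, 6.8, 7.0, 8.1, 9.1, 9.8, 10.1, 11.5, 11.7, 12.5, 12.9, 13.0, 13.1, 14.1, 14.3, 14.7, 14.9, 17.3, 17.4, 18.4, 18.6.
n = 23.
Position = ⌈75/100 · 23⌉ = ⌈17.25⌉ = 18.
The value at rank 18 is 14.7.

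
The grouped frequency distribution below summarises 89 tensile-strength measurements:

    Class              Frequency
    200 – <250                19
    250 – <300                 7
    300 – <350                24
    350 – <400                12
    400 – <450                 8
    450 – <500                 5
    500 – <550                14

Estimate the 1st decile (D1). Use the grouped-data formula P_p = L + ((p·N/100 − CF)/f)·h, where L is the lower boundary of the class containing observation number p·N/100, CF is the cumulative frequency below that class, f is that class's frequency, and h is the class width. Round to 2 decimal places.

N = 89; target position k = 10/100 · 89 = 8.9.
Cumulative frequencies: 19, 26, 50, 62, 70, 75, 89.
Observation 8.9 falls in the class 200 – <250.
L = 200, CF = 0, f = 19, h = 50.
P10 = 200 + ((8.9 − 0)/19)·50 = 200 + 23.4211 = 223.421.

223.42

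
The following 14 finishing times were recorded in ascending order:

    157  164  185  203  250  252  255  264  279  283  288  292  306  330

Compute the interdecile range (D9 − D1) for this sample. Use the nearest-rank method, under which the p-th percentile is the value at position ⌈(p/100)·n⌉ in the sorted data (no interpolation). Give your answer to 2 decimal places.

n = 14.
P10: rank ⌈10/100·14⌉ = 2 → 164.
P90: rank ⌈90/100·14⌉ = 13 → 306.
Difference: 306 − 164 = 142.

142.00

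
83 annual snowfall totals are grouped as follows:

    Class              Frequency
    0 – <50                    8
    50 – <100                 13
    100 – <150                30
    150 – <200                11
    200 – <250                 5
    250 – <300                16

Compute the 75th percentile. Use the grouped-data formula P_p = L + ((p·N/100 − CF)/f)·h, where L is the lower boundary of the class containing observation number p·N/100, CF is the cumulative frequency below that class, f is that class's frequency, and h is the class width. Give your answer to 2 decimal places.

N = 83; target position k = 75/100 · 83 = 62.25.
Cumulative frequencies: 8, 21, 51, 62, 67, 83.
Observation 62.25 falls in the class 200 – <250.
L = 200, CF = 62, f = 5, h = 50.
P75 = 200 + ((62.25 − 62)/5)·50 = 200 + 2.5 = 202.5.

202.50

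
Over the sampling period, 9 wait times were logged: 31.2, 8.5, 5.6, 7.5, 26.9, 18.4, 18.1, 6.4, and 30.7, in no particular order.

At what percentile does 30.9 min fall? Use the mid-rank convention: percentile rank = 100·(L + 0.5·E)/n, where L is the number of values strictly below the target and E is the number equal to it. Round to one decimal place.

88.9

Sorted: 5.6, 6.4, 7.5, 8.5, 18.1, 18.4, 26.9, 30.7, 31.2.
Count below 30.9: L = 8; count equal: E = 0; n = 9.
Percentile rank = 100·(8 + 0.5·0)/9 = 100·8/9 = 88.89.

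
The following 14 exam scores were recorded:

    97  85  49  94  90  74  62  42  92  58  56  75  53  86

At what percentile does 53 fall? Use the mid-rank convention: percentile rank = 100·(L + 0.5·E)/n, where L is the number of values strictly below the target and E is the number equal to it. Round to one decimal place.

17.9

Sorted: 42, 49, 53, 56, 58, 62, 74, 75, 85, 86, 90, 92, 94, 97.
Count below 53: L = 2; count equal: E = 1; n = 14.
Percentile rank = 100·(2 + 0.5·1)/14 = 100·2.5/14 = 17.86.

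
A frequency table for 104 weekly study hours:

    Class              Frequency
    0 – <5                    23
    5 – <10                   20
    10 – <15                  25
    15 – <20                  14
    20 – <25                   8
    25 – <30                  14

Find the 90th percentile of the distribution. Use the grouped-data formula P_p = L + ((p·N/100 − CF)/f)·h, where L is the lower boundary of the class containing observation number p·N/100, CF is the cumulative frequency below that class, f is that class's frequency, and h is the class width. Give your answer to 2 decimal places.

26.29

N = 104; target position k = 90/100 · 104 = 93.6.
Cumulative frequencies: 23, 43, 68, 82, 90, 104.
Observation 93.6 falls in the class 25 – <30.
L = 25, CF = 90, f = 14, h = 5.
P90 = 25 + ((93.6 − 90)/14)·5 = 25 + 1.28571 = 26.2857.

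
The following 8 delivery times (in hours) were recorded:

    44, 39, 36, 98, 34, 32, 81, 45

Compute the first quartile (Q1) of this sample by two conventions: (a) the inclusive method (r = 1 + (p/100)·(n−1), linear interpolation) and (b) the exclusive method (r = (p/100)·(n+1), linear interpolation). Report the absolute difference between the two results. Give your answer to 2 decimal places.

1.00

Sorted: 32, 34, 36, 39, 44, 45, 81, 98.
n = 8.
(a) r = 2.75; between ranks 2 (34) and 3 (36): 35.5.
(b) r = 2.25; between ranks 2 (34) and 3 (36): 34.5.
|35.5 − 34.5| = 1.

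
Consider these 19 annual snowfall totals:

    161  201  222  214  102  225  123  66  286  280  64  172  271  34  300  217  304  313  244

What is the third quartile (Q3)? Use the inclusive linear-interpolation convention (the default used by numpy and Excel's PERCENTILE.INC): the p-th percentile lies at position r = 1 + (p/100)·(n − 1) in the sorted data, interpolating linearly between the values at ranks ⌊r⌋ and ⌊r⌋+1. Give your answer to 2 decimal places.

Sorted: 34, 64, 66, 102, 123, 161, 172, 201, 214, 217, 222, 225, 244, 271, 280, 286, 300, 304, 313.
n = 19.
r = 1 + (75/100)·(19 − 1) = 1 + 13.5 = 14.5.
Rank 14 is 271 and rank 15 is 280.
Interpolate: 271 + 0.5·(280 − 271) = 271 + 0.5·9 = 275.5.

275.50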